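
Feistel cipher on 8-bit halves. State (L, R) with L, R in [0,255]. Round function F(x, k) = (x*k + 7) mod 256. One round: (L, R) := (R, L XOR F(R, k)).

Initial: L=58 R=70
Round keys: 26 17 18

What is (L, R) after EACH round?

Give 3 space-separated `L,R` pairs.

Round 1 (k=26): L=70 R=25
Round 2 (k=17): L=25 R=246
Round 3 (k=18): L=246 R=74

Answer: 70,25 25,246 246,74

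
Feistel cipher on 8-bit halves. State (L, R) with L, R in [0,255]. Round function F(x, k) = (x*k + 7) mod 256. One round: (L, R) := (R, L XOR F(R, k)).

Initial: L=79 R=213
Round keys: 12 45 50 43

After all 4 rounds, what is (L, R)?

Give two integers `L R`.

Answer: 223 202

Derivation:
Round 1 (k=12): L=213 R=76
Round 2 (k=45): L=76 R=182
Round 3 (k=50): L=182 R=223
Round 4 (k=43): L=223 R=202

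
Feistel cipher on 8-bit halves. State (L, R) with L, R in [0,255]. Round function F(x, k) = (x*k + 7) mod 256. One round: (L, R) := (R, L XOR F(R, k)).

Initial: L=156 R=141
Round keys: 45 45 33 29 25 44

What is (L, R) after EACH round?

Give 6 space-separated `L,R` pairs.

Round 1 (k=45): L=141 R=76
Round 2 (k=45): L=76 R=238
Round 3 (k=33): L=238 R=249
Round 4 (k=29): L=249 R=210
Round 5 (k=25): L=210 R=112
Round 6 (k=44): L=112 R=149

Answer: 141,76 76,238 238,249 249,210 210,112 112,149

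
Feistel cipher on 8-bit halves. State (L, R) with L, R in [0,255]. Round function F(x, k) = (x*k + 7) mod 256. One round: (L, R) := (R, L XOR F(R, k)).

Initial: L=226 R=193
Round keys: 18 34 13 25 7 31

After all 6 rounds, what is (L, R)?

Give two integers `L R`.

Answer: 68 144

Derivation:
Round 1 (k=18): L=193 R=123
Round 2 (k=34): L=123 R=156
Round 3 (k=13): L=156 R=136
Round 4 (k=25): L=136 R=211
Round 5 (k=7): L=211 R=68
Round 6 (k=31): L=68 R=144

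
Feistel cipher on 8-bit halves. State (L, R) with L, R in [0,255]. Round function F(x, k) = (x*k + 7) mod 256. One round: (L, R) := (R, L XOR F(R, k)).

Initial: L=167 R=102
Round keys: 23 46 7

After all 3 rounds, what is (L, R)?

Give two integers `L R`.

Round 1 (k=23): L=102 R=150
Round 2 (k=46): L=150 R=157
Round 3 (k=7): L=157 R=196

Answer: 157 196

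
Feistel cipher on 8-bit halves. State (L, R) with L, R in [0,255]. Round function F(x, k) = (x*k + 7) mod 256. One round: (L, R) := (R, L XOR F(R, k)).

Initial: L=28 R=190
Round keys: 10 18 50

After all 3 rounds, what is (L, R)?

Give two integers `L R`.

Answer: 107 130

Derivation:
Round 1 (k=10): L=190 R=111
Round 2 (k=18): L=111 R=107
Round 3 (k=50): L=107 R=130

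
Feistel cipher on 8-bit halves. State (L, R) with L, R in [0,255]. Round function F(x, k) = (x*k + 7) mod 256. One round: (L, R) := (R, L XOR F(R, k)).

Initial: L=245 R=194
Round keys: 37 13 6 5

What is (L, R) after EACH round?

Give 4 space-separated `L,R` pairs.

Answer: 194,228 228,89 89,249 249,189

Derivation:
Round 1 (k=37): L=194 R=228
Round 2 (k=13): L=228 R=89
Round 3 (k=6): L=89 R=249
Round 4 (k=5): L=249 R=189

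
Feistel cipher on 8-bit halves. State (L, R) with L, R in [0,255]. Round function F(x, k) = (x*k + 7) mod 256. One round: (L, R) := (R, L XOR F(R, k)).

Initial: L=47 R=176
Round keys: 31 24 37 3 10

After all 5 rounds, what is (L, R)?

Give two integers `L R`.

Answer: 186 137

Derivation:
Round 1 (k=31): L=176 R=120
Round 2 (k=24): L=120 R=247
Round 3 (k=37): L=247 R=194
Round 4 (k=3): L=194 R=186
Round 5 (k=10): L=186 R=137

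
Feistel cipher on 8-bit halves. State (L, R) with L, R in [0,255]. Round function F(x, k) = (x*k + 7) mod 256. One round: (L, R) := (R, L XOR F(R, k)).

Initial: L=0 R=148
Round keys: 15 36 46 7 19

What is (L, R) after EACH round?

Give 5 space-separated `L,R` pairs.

Answer: 148,179 179,167 167,186 186,186 186,111

Derivation:
Round 1 (k=15): L=148 R=179
Round 2 (k=36): L=179 R=167
Round 3 (k=46): L=167 R=186
Round 4 (k=7): L=186 R=186
Round 5 (k=19): L=186 R=111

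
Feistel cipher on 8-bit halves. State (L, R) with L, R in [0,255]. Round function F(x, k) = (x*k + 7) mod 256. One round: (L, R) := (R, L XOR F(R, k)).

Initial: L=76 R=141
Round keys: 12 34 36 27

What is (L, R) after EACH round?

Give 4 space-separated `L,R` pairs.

Answer: 141,239 239,72 72,200 200,87

Derivation:
Round 1 (k=12): L=141 R=239
Round 2 (k=34): L=239 R=72
Round 3 (k=36): L=72 R=200
Round 4 (k=27): L=200 R=87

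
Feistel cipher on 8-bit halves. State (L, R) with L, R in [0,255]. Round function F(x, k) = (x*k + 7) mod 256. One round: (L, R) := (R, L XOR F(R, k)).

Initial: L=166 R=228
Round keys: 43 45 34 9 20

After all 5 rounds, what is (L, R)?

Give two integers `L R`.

Answer: 29 193

Derivation:
Round 1 (k=43): L=228 R=245
Round 2 (k=45): L=245 R=252
Round 3 (k=34): L=252 R=138
Round 4 (k=9): L=138 R=29
Round 5 (k=20): L=29 R=193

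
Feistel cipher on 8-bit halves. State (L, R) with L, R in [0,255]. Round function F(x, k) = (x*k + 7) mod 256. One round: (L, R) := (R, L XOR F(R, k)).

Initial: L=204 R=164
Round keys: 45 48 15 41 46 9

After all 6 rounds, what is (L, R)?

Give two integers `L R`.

Round 1 (k=45): L=164 R=23
Round 2 (k=48): L=23 R=243
Round 3 (k=15): L=243 R=83
Round 4 (k=41): L=83 R=161
Round 5 (k=46): L=161 R=166
Round 6 (k=9): L=166 R=124

Answer: 166 124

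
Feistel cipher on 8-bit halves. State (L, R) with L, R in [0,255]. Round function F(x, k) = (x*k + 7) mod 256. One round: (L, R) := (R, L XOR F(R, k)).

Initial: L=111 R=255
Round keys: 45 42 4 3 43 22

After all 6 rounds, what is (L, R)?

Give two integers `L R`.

Round 1 (k=45): L=255 R=181
Round 2 (k=42): L=181 R=70
Round 3 (k=4): L=70 R=170
Round 4 (k=3): L=170 R=67
Round 5 (k=43): L=67 R=226
Round 6 (k=22): L=226 R=48

Answer: 226 48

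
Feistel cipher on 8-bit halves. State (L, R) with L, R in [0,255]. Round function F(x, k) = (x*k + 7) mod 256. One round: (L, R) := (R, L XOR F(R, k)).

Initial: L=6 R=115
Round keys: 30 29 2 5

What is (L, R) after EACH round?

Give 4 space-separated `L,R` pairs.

Round 1 (k=30): L=115 R=135
Round 2 (k=29): L=135 R=33
Round 3 (k=2): L=33 R=206
Round 4 (k=5): L=206 R=44

Answer: 115,135 135,33 33,206 206,44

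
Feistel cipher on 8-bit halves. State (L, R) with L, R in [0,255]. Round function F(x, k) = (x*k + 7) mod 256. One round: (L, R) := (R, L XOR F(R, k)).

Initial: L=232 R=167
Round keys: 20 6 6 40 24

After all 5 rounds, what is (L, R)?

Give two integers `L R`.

Round 1 (k=20): L=167 R=251
Round 2 (k=6): L=251 R=78
Round 3 (k=6): L=78 R=32
Round 4 (k=40): L=32 R=73
Round 5 (k=24): L=73 R=255

Answer: 73 255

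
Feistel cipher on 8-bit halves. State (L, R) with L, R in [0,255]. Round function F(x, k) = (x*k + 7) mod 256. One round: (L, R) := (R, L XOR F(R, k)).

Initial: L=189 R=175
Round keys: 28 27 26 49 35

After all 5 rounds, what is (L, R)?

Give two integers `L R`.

Round 1 (k=28): L=175 R=150
Round 2 (k=27): L=150 R=118
Round 3 (k=26): L=118 R=149
Round 4 (k=49): L=149 R=250
Round 5 (k=35): L=250 R=160

Answer: 250 160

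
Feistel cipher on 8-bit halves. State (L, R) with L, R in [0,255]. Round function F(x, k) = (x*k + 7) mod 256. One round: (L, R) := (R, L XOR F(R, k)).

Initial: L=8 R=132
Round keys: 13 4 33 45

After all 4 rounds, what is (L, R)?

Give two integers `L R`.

Round 1 (k=13): L=132 R=179
Round 2 (k=4): L=179 R=87
Round 3 (k=33): L=87 R=141
Round 4 (k=45): L=141 R=135

Answer: 141 135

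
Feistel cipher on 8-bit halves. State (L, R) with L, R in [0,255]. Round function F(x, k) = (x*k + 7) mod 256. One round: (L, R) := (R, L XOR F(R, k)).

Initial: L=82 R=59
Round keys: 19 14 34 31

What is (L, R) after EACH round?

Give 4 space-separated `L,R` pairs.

Round 1 (k=19): L=59 R=58
Round 2 (k=14): L=58 R=8
Round 3 (k=34): L=8 R=45
Round 4 (k=31): L=45 R=114

Answer: 59,58 58,8 8,45 45,114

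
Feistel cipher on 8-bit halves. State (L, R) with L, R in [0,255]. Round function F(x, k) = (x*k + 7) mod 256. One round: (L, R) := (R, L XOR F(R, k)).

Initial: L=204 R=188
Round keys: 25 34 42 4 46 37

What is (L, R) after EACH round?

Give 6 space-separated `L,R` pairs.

Answer: 188,175 175,249 249,78 78,198 198,213 213,22

Derivation:
Round 1 (k=25): L=188 R=175
Round 2 (k=34): L=175 R=249
Round 3 (k=42): L=249 R=78
Round 4 (k=4): L=78 R=198
Round 5 (k=46): L=198 R=213
Round 6 (k=37): L=213 R=22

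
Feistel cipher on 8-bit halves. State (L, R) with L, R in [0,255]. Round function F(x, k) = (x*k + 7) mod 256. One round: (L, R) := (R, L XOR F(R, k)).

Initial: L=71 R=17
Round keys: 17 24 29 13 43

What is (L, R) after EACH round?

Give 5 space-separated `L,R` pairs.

Answer: 17,111 111,126 126,34 34,191 191,62

Derivation:
Round 1 (k=17): L=17 R=111
Round 2 (k=24): L=111 R=126
Round 3 (k=29): L=126 R=34
Round 4 (k=13): L=34 R=191
Round 5 (k=43): L=191 R=62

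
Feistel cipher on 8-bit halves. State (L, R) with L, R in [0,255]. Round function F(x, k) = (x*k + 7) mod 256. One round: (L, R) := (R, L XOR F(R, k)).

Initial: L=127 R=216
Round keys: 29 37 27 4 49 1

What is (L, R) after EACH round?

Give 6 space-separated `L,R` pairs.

Round 1 (k=29): L=216 R=0
Round 2 (k=37): L=0 R=223
Round 3 (k=27): L=223 R=140
Round 4 (k=4): L=140 R=232
Round 5 (k=49): L=232 R=227
Round 6 (k=1): L=227 R=2

Answer: 216,0 0,223 223,140 140,232 232,227 227,2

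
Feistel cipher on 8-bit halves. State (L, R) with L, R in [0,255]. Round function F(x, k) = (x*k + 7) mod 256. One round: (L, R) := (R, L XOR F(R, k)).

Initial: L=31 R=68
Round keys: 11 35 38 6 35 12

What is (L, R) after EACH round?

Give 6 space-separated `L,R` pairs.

Round 1 (k=11): L=68 R=236
Round 2 (k=35): L=236 R=15
Round 3 (k=38): L=15 R=173
Round 4 (k=6): L=173 R=26
Round 5 (k=35): L=26 R=56
Round 6 (k=12): L=56 R=189

Answer: 68,236 236,15 15,173 173,26 26,56 56,189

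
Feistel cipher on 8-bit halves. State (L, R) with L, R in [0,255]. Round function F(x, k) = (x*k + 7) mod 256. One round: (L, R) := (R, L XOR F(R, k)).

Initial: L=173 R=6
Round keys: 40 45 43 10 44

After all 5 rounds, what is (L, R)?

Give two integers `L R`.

Round 1 (k=40): L=6 R=90
Round 2 (k=45): L=90 R=223
Round 3 (k=43): L=223 R=38
Round 4 (k=10): L=38 R=92
Round 5 (k=44): L=92 R=241

Answer: 92 241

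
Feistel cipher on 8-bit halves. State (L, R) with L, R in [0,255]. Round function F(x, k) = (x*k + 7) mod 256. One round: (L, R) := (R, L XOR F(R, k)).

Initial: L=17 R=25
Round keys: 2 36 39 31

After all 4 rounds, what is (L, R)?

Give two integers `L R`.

Round 1 (k=2): L=25 R=40
Round 2 (k=36): L=40 R=190
Round 3 (k=39): L=190 R=209
Round 4 (k=31): L=209 R=232

Answer: 209 232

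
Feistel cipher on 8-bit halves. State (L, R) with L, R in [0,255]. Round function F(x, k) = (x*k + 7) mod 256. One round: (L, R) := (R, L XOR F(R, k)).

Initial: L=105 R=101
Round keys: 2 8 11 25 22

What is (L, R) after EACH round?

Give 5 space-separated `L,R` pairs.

Answer: 101,184 184,162 162,69 69,102 102,142

Derivation:
Round 1 (k=2): L=101 R=184
Round 2 (k=8): L=184 R=162
Round 3 (k=11): L=162 R=69
Round 4 (k=25): L=69 R=102
Round 5 (k=22): L=102 R=142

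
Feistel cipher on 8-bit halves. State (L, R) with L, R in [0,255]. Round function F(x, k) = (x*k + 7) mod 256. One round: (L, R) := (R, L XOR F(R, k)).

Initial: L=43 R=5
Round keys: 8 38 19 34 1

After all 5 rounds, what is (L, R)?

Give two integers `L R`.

Round 1 (k=8): L=5 R=4
Round 2 (k=38): L=4 R=154
Round 3 (k=19): L=154 R=113
Round 4 (k=34): L=113 R=147
Round 5 (k=1): L=147 R=235

Answer: 147 235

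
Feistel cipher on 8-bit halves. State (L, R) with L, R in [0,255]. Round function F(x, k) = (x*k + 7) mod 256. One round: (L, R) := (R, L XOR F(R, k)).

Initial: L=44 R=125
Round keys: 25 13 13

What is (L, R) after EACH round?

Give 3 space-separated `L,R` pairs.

Answer: 125,16 16,170 170,185

Derivation:
Round 1 (k=25): L=125 R=16
Round 2 (k=13): L=16 R=170
Round 3 (k=13): L=170 R=185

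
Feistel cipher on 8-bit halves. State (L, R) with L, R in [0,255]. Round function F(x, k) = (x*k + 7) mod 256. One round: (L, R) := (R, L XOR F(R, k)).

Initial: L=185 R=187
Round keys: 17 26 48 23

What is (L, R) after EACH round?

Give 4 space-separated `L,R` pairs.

Round 1 (k=17): L=187 R=203
Round 2 (k=26): L=203 R=30
Round 3 (k=48): L=30 R=108
Round 4 (k=23): L=108 R=165

Answer: 187,203 203,30 30,108 108,165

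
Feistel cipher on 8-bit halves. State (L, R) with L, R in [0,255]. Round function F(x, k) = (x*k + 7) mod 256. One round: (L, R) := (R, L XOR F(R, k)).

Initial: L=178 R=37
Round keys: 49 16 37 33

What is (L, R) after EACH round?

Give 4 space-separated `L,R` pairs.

Answer: 37,174 174,194 194,191 191,100

Derivation:
Round 1 (k=49): L=37 R=174
Round 2 (k=16): L=174 R=194
Round 3 (k=37): L=194 R=191
Round 4 (k=33): L=191 R=100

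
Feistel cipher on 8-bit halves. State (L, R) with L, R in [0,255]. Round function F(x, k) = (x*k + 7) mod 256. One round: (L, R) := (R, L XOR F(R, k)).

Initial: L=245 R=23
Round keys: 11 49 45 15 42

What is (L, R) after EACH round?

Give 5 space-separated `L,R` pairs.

Answer: 23,241 241,63 63,235 235,243 243,14

Derivation:
Round 1 (k=11): L=23 R=241
Round 2 (k=49): L=241 R=63
Round 3 (k=45): L=63 R=235
Round 4 (k=15): L=235 R=243
Round 5 (k=42): L=243 R=14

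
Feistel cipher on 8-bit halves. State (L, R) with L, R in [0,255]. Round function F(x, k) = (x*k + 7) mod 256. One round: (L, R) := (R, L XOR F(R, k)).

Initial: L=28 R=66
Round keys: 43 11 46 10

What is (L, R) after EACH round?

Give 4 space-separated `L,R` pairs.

Answer: 66,1 1,80 80,102 102,83

Derivation:
Round 1 (k=43): L=66 R=1
Round 2 (k=11): L=1 R=80
Round 3 (k=46): L=80 R=102
Round 4 (k=10): L=102 R=83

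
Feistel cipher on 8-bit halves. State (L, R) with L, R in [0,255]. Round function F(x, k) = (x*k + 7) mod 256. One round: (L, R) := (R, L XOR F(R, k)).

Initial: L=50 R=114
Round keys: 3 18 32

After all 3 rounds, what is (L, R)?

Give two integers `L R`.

Round 1 (k=3): L=114 R=111
Round 2 (k=18): L=111 R=167
Round 3 (k=32): L=167 R=136

Answer: 167 136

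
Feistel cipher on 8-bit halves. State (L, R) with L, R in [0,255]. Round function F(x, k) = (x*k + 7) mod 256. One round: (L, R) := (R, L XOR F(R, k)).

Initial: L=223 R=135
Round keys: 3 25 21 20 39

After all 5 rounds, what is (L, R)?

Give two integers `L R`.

Answer: 86 162

Derivation:
Round 1 (k=3): L=135 R=67
Round 2 (k=25): L=67 R=21
Round 3 (k=21): L=21 R=131
Round 4 (k=20): L=131 R=86
Round 5 (k=39): L=86 R=162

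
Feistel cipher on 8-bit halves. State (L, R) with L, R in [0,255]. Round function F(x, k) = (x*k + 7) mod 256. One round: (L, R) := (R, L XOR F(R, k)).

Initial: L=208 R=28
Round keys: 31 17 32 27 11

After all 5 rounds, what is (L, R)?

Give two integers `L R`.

Round 1 (k=31): L=28 R=187
Round 2 (k=17): L=187 R=110
Round 3 (k=32): L=110 R=124
Round 4 (k=27): L=124 R=117
Round 5 (k=11): L=117 R=114

Answer: 117 114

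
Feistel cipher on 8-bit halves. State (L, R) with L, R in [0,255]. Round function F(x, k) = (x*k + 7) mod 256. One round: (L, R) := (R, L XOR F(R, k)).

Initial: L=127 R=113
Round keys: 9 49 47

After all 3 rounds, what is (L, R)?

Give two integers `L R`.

Answer: 39 79

Derivation:
Round 1 (k=9): L=113 R=127
Round 2 (k=49): L=127 R=39
Round 3 (k=47): L=39 R=79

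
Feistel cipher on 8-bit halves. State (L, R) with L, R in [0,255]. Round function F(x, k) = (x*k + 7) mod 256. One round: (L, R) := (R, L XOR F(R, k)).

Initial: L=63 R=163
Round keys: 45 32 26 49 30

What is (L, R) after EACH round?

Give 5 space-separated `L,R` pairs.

Round 1 (k=45): L=163 R=145
Round 2 (k=32): L=145 R=132
Round 3 (k=26): L=132 R=254
Round 4 (k=49): L=254 R=33
Round 5 (k=30): L=33 R=27

Answer: 163,145 145,132 132,254 254,33 33,27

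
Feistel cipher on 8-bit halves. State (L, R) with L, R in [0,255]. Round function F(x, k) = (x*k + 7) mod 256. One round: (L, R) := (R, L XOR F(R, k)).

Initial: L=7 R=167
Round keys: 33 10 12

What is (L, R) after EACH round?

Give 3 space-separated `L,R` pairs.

Round 1 (k=33): L=167 R=137
Round 2 (k=10): L=137 R=198
Round 3 (k=12): L=198 R=198

Answer: 167,137 137,198 198,198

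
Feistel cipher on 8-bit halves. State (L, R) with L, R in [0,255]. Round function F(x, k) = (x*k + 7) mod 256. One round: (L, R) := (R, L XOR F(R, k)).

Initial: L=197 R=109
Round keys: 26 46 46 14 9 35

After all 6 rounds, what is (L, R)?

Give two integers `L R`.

Round 1 (k=26): L=109 R=220
Round 2 (k=46): L=220 R=226
Round 3 (k=46): L=226 R=127
Round 4 (k=14): L=127 R=27
Round 5 (k=9): L=27 R=133
Round 6 (k=35): L=133 R=45

Answer: 133 45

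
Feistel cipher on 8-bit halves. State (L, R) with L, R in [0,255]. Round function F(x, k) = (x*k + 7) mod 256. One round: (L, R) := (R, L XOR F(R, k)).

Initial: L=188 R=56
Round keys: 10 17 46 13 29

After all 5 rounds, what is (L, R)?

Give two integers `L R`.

Round 1 (k=10): L=56 R=139
Round 2 (k=17): L=139 R=122
Round 3 (k=46): L=122 R=120
Round 4 (k=13): L=120 R=101
Round 5 (k=29): L=101 R=0

Answer: 101 0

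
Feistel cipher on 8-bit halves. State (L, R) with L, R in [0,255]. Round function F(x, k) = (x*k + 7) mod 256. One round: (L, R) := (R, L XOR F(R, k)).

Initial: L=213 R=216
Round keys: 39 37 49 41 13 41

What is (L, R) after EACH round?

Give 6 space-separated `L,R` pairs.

Answer: 216,58 58,177 177,210 210,24 24,237 237,228

Derivation:
Round 1 (k=39): L=216 R=58
Round 2 (k=37): L=58 R=177
Round 3 (k=49): L=177 R=210
Round 4 (k=41): L=210 R=24
Round 5 (k=13): L=24 R=237
Round 6 (k=41): L=237 R=228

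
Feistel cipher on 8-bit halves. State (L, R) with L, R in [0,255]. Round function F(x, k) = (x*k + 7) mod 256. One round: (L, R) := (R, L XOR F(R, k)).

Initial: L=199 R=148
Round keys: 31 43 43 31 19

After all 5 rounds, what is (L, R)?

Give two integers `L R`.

Round 1 (k=31): L=148 R=52
Round 2 (k=43): L=52 R=87
Round 3 (k=43): L=87 R=144
Round 4 (k=31): L=144 R=32
Round 5 (k=19): L=32 R=247

Answer: 32 247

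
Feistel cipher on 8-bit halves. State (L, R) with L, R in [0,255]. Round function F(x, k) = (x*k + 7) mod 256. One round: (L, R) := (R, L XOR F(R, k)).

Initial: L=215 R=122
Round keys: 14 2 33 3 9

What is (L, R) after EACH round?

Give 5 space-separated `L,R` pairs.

Round 1 (k=14): L=122 R=100
Round 2 (k=2): L=100 R=181
Round 3 (k=33): L=181 R=56
Round 4 (k=3): L=56 R=26
Round 5 (k=9): L=26 R=201

Answer: 122,100 100,181 181,56 56,26 26,201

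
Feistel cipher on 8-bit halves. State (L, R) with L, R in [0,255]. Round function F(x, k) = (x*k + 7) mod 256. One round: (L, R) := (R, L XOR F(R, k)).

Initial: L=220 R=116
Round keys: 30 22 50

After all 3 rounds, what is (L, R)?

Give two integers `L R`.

Round 1 (k=30): L=116 R=67
Round 2 (k=22): L=67 R=189
Round 3 (k=50): L=189 R=178

Answer: 189 178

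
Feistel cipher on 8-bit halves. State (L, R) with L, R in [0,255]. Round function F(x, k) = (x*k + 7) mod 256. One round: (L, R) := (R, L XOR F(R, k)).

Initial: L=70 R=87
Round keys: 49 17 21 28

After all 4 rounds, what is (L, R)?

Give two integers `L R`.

Round 1 (k=49): L=87 R=232
Round 2 (k=17): L=232 R=56
Round 3 (k=21): L=56 R=119
Round 4 (k=28): L=119 R=51

Answer: 119 51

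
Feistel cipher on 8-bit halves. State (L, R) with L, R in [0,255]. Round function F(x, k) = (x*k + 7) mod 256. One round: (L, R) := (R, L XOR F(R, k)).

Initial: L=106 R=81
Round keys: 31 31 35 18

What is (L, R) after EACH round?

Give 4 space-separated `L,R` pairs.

Round 1 (k=31): L=81 R=188
Round 2 (k=31): L=188 R=154
Round 3 (k=35): L=154 R=169
Round 4 (k=18): L=169 R=115

Answer: 81,188 188,154 154,169 169,115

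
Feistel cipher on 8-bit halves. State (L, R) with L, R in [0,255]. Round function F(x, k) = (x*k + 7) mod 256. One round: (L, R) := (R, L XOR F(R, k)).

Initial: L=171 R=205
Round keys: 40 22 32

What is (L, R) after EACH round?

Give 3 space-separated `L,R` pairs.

Round 1 (k=40): L=205 R=164
Round 2 (k=22): L=164 R=210
Round 3 (k=32): L=210 R=227

Answer: 205,164 164,210 210,227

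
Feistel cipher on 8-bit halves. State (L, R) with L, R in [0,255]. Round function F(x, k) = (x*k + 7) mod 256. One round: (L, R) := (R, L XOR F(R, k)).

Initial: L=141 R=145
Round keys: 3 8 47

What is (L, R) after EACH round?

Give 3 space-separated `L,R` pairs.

Answer: 145,55 55,46 46,78

Derivation:
Round 1 (k=3): L=145 R=55
Round 2 (k=8): L=55 R=46
Round 3 (k=47): L=46 R=78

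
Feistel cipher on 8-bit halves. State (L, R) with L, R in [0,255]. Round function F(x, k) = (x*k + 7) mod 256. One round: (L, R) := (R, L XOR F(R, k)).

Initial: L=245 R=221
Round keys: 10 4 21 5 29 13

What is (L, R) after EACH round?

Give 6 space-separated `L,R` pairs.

Answer: 221,92 92,170 170,165 165,234 234,44 44,169

Derivation:
Round 1 (k=10): L=221 R=92
Round 2 (k=4): L=92 R=170
Round 3 (k=21): L=170 R=165
Round 4 (k=5): L=165 R=234
Round 5 (k=29): L=234 R=44
Round 6 (k=13): L=44 R=169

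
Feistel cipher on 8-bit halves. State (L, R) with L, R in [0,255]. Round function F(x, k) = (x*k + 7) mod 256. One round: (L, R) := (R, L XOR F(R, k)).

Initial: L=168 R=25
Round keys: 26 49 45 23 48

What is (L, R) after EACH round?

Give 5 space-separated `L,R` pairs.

Answer: 25,57 57,233 233,197 197,83 83,82

Derivation:
Round 1 (k=26): L=25 R=57
Round 2 (k=49): L=57 R=233
Round 3 (k=45): L=233 R=197
Round 4 (k=23): L=197 R=83
Round 5 (k=48): L=83 R=82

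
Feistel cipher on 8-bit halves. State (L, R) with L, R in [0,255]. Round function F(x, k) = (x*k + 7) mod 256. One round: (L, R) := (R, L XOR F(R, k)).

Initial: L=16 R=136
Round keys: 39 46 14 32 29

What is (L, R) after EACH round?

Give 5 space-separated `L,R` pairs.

Answer: 136,175 175,241 241,154 154,182 182,63

Derivation:
Round 1 (k=39): L=136 R=175
Round 2 (k=46): L=175 R=241
Round 3 (k=14): L=241 R=154
Round 4 (k=32): L=154 R=182
Round 5 (k=29): L=182 R=63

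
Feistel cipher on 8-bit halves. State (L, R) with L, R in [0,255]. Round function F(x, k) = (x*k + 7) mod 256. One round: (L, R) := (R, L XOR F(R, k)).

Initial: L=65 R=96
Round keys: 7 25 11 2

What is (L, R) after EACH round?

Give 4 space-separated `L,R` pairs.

Round 1 (k=7): L=96 R=230
Round 2 (k=25): L=230 R=29
Round 3 (k=11): L=29 R=160
Round 4 (k=2): L=160 R=90

Answer: 96,230 230,29 29,160 160,90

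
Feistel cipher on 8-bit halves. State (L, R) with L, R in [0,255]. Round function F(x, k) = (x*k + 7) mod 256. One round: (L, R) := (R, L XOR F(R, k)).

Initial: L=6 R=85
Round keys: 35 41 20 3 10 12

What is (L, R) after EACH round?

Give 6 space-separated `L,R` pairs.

Round 1 (k=35): L=85 R=160
Round 2 (k=41): L=160 R=242
Round 3 (k=20): L=242 R=79
Round 4 (k=3): L=79 R=6
Round 5 (k=10): L=6 R=12
Round 6 (k=12): L=12 R=145

Answer: 85,160 160,242 242,79 79,6 6,12 12,145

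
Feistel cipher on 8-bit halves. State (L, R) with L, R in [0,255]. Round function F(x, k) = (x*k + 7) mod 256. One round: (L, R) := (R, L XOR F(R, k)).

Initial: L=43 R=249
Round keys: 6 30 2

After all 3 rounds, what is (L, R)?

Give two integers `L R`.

Answer: 34 189

Derivation:
Round 1 (k=6): L=249 R=246
Round 2 (k=30): L=246 R=34
Round 3 (k=2): L=34 R=189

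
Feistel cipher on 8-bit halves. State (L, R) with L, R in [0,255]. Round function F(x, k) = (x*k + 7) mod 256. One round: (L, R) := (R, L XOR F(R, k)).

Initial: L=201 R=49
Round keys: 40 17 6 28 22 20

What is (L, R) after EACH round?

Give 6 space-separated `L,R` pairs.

Answer: 49,102 102,252 252,137 137,255 255,120 120,152

Derivation:
Round 1 (k=40): L=49 R=102
Round 2 (k=17): L=102 R=252
Round 3 (k=6): L=252 R=137
Round 4 (k=28): L=137 R=255
Round 5 (k=22): L=255 R=120
Round 6 (k=20): L=120 R=152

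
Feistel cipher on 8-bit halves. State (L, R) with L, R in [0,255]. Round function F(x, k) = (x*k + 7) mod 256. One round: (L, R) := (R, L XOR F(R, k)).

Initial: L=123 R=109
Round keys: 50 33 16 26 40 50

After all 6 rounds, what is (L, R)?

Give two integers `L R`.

Answer: 34 174

Derivation:
Round 1 (k=50): L=109 R=42
Round 2 (k=33): L=42 R=28
Round 3 (k=16): L=28 R=237
Round 4 (k=26): L=237 R=5
Round 5 (k=40): L=5 R=34
Round 6 (k=50): L=34 R=174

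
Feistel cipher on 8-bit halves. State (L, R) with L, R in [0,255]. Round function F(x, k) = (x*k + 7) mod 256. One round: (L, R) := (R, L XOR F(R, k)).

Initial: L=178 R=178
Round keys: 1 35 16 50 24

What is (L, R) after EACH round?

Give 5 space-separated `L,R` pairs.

Answer: 178,11 11,58 58,172 172,165 165,211

Derivation:
Round 1 (k=1): L=178 R=11
Round 2 (k=35): L=11 R=58
Round 3 (k=16): L=58 R=172
Round 4 (k=50): L=172 R=165
Round 5 (k=24): L=165 R=211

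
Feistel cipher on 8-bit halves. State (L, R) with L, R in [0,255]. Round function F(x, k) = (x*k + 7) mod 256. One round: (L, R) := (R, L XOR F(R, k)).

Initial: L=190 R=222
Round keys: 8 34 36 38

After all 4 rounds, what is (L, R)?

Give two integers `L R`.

Round 1 (k=8): L=222 R=73
Round 2 (k=34): L=73 R=103
Round 3 (k=36): L=103 R=202
Round 4 (k=38): L=202 R=100

Answer: 202 100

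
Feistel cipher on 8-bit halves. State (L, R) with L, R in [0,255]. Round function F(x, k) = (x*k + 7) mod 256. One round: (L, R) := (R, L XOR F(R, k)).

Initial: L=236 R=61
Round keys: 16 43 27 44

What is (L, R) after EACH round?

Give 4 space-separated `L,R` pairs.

Answer: 61,59 59,205 205,157 157,206

Derivation:
Round 1 (k=16): L=61 R=59
Round 2 (k=43): L=59 R=205
Round 3 (k=27): L=205 R=157
Round 4 (k=44): L=157 R=206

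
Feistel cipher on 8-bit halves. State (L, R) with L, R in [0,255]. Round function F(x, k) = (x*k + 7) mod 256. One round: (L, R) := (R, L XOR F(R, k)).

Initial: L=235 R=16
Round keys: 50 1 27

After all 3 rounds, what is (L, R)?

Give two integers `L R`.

Round 1 (k=50): L=16 R=204
Round 2 (k=1): L=204 R=195
Round 3 (k=27): L=195 R=84

Answer: 195 84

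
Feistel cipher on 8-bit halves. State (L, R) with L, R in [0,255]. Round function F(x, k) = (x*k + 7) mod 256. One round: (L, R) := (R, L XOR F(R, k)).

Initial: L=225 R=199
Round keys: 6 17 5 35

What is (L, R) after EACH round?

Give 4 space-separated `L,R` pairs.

Round 1 (k=6): L=199 R=80
Round 2 (k=17): L=80 R=144
Round 3 (k=5): L=144 R=135
Round 4 (k=35): L=135 R=236

Answer: 199,80 80,144 144,135 135,236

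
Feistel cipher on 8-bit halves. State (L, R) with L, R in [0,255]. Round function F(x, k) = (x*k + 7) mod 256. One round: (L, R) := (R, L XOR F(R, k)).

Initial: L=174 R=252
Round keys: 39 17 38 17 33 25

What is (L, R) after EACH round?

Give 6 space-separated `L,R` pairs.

Round 1 (k=39): L=252 R=197
Round 2 (k=17): L=197 R=224
Round 3 (k=38): L=224 R=130
Round 4 (k=17): L=130 R=73
Round 5 (k=33): L=73 R=242
Round 6 (k=25): L=242 R=224

Answer: 252,197 197,224 224,130 130,73 73,242 242,224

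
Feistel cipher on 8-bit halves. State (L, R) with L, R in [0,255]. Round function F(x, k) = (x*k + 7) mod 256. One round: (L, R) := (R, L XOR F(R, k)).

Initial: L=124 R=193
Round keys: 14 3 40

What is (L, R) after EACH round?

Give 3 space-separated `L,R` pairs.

Answer: 193,233 233,3 3,150

Derivation:
Round 1 (k=14): L=193 R=233
Round 2 (k=3): L=233 R=3
Round 3 (k=40): L=3 R=150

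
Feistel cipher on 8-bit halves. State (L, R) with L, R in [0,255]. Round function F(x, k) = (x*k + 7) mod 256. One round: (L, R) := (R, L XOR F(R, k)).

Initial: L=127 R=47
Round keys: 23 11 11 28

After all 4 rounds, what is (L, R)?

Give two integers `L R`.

Round 1 (k=23): L=47 R=63
Round 2 (k=11): L=63 R=147
Round 3 (k=11): L=147 R=103
Round 4 (k=28): L=103 R=216

Answer: 103 216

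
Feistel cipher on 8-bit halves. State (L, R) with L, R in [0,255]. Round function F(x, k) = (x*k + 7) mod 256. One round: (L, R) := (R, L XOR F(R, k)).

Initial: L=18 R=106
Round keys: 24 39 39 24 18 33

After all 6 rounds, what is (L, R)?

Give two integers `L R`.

Answer: 135 217

Derivation:
Round 1 (k=24): L=106 R=229
Round 2 (k=39): L=229 R=128
Round 3 (k=39): L=128 R=98
Round 4 (k=24): L=98 R=183
Round 5 (k=18): L=183 R=135
Round 6 (k=33): L=135 R=217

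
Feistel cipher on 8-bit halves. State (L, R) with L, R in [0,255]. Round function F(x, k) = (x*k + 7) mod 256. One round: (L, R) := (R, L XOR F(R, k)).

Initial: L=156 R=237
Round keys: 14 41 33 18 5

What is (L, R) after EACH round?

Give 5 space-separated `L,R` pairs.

Round 1 (k=14): L=237 R=97
Round 2 (k=41): L=97 R=125
Round 3 (k=33): L=125 R=69
Round 4 (k=18): L=69 R=156
Round 5 (k=5): L=156 R=86

Answer: 237,97 97,125 125,69 69,156 156,86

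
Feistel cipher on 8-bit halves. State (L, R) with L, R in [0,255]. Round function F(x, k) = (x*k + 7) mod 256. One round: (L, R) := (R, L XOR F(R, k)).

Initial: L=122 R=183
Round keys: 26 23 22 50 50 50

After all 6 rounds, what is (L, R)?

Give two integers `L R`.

Round 1 (k=26): L=183 R=231
Round 2 (k=23): L=231 R=127
Round 3 (k=22): L=127 R=22
Round 4 (k=50): L=22 R=44
Round 5 (k=50): L=44 R=137
Round 6 (k=50): L=137 R=229

Answer: 137 229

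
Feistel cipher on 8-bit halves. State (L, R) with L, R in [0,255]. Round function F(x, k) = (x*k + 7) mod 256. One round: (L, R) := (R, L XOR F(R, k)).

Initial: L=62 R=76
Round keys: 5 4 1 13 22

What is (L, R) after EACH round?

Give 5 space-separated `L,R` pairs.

Answer: 76,189 189,183 183,3 3,153 153,46

Derivation:
Round 1 (k=5): L=76 R=189
Round 2 (k=4): L=189 R=183
Round 3 (k=1): L=183 R=3
Round 4 (k=13): L=3 R=153
Round 5 (k=22): L=153 R=46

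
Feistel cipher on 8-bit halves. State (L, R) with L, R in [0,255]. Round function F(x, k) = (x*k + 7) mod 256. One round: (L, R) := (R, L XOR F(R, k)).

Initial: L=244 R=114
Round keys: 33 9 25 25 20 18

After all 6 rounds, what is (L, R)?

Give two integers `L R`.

Answer: 243 252

Derivation:
Round 1 (k=33): L=114 R=77
Round 2 (k=9): L=77 R=206
Round 3 (k=25): L=206 R=104
Round 4 (k=25): L=104 R=225
Round 5 (k=20): L=225 R=243
Round 6 (k=18): L=243 R=252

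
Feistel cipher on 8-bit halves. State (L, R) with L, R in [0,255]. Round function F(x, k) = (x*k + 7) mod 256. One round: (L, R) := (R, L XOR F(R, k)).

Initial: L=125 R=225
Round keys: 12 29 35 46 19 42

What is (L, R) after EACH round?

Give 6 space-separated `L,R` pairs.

Answer: 225,238 238,28 28,53 53,145 145,255 255,76

Derivation:
Round 1 (k=12): L=225 R=238
Round 2 (k=29): L=238 R=28
Round 3 (k=35): L=28 R=53
Round 4 (k=46): L=53 R=145
Round 5 (k=19): L=145 R=255
Round 6 (k=42): L=255 R=76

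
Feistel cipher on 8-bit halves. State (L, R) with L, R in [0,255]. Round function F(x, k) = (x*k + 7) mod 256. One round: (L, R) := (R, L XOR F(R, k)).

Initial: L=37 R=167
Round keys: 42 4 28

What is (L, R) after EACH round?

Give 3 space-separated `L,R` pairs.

Round 1 (k=42): L=167 R=72
Round 2 (k=4): L=72 R=128
Round 3 (k=28): L=128 R=79

Answer: 167,72 72,128 128,79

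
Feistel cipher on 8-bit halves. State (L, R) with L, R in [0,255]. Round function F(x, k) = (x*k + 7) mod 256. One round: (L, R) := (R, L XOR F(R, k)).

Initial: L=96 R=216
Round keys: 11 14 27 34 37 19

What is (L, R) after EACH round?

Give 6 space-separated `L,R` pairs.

Round 1 (k=11): L=216 R=47
Round 2 (k=14): L=47 R=65
Round 3 (k=27): L=65 R=205
Round 4 (k=34): L=205 R=0
Round 5 (k=37): L=0 R=202
Round 6 (k=19): L=202 R=5

Answer: 216,47 47,65 65,205 205,0 0,202 202,5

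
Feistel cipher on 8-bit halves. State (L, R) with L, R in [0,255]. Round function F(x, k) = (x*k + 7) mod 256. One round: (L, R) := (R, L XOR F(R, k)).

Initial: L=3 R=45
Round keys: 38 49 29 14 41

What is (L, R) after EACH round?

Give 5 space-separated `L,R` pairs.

Round 1 (k=38): L=45 R=182
Round 2 (k=49): L=182 R=240
Round 3 (k=29): L=240 R=129
Round 4 (k=14): L=129 R=229
Round 5 (k=41): L=229 R=53

Answer: 45,182 182,240 240,129 129,229 229,53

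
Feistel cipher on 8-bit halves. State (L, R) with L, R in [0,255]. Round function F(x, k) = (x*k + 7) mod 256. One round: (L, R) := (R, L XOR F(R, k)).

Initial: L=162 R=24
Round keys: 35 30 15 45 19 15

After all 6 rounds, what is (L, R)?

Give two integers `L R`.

Answer: 123 99

Derivation:
Round 1 (k=35): L=24 R=237
Round 2 (k=30): L=237 R=213
Round 3 (k=15): L=213 R=111
Round 4 (k=45): L=111 R=95
Round 5 (k=19): L=95 R=123
Round 6 (k=15): L=123 R=99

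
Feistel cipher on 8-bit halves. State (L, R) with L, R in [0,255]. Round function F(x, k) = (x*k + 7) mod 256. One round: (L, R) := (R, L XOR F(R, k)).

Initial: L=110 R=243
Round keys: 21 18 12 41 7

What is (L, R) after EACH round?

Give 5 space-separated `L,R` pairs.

Answer: 243,152 152,68 68,175 175,74 74,162

Derivation:
Round 1 (k=21): L=243 R=152
Round 2 (k=18): L=152 R=68
Round 3 (k=12): L=68 R=175
Round 4 (k=41): L=175 R=74
Round 5 (k=7): L=74 R=162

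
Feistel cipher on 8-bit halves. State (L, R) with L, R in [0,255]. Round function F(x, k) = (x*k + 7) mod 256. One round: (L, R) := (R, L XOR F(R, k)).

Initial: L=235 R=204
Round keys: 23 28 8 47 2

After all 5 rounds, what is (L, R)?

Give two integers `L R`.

Answer: 99 34

Derivation:
Round 1 (k=23): L=204 R=176
Round 2 (k=28): L=176 R=139
Round 3 (k=8): L=139 R=239
Round 4 (k=47): L=239 R=99
Round 5 (k=2): L=99 R=34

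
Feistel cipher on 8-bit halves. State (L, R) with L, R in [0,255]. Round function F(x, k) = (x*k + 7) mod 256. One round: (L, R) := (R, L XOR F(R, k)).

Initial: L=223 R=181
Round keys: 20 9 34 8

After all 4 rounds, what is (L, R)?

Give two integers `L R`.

Round 1 (k=20): L=181 R=244
Round 2 (k=9): L=244 R=46
Round 3 (k=34): L=46 R=215
Round 4 (k=8): L=215 R=145

Answer: 215 145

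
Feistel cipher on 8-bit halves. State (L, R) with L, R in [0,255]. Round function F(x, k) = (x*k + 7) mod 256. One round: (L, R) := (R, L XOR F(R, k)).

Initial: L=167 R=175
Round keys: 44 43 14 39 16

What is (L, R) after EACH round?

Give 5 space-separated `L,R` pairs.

Round 1 (k=44): L=175 R=188
Round 2 (k=43): L=188 R=52
Round 3 (k=14): L=52 R=99
Round 4 (k=39): L=99 R=40
Round 5 (k=16): L=40 R=228

Answer: 175,188 188,52 52,99 99,40 40,228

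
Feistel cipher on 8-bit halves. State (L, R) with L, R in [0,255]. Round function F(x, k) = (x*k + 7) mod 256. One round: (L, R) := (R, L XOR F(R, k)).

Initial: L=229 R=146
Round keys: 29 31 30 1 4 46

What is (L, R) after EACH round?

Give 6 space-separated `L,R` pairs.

Answer: 146,116 116,129 129,81 81,217 217,58 58,170

Derivation:
Round 1 (k=29): L=146 R=116
Round 2 (k=31): L=116 R=129
Round 3 (k=30): L=129 R=81
Round 4 (k=1): L=81 R=217
Round 5 (k=4): L=217 R=58
Round 6 (k=46): L=58 R=170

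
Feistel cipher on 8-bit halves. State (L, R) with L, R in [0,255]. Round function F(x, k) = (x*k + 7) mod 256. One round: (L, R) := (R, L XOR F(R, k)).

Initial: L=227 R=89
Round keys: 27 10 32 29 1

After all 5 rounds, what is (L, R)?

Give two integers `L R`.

Answer: 37 162

Derivation:
Round 1 (k=27): L=89 R=137
Round 2 (k=10): L=137 R=56
Round 3 (k=32): L=56 R=142
Round 4 (k=29): L=142 R=37
Round 5 (k=1): L=37 R=162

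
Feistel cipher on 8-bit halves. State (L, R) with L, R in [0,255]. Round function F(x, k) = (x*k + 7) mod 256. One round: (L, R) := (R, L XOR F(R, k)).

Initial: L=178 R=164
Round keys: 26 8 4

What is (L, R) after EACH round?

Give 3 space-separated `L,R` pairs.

Answer: 164,29 29,75 75,46

Derivation:
Round 1 (k=26): L=164 R=29
Round 2 (k=8): L=29 R=75
Round 3 (k=4): L=75 R=46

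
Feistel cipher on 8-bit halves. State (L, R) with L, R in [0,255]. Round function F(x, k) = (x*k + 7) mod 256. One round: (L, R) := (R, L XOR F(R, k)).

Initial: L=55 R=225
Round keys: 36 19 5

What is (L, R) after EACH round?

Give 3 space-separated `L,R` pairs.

Round 1 (k=36): L=225 R=156
Round 2 (k=19): L=156 R=122
Round 3 (k=5): L=122 R=245

Answer: 225,156 156,122 122,245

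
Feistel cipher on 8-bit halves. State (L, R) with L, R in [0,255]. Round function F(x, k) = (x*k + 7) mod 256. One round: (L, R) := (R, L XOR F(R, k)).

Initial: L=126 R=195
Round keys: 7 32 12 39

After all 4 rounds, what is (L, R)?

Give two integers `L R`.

Round 1 (k=7): L=195 R=34
Round 2 (k=32): L=34 R=132
Round 3 (k=12): L=132 R=21
Round 4 (k=39): L=21 R=190

Answer: 21 190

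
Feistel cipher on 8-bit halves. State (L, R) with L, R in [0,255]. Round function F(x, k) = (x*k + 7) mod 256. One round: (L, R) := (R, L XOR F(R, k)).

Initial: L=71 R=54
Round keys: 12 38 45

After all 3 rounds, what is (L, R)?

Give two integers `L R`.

Answer: 129 124

Derivation:
Round 1 (k=12): L=54 R=200
Round 2 (k=38): L=200 R=129
Round 3 (k=45): L=129 R=124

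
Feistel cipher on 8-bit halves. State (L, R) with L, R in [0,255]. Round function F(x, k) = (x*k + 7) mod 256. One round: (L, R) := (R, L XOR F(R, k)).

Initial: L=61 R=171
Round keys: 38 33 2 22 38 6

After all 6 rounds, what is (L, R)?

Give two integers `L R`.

Answer: 14 66

Derivation:
Round 1 (k=38): L=171 R=84
Round 2 (k=33): L=84 R=112
Round 3 (k=2): L=112 R=179
Round 4 (k=22): L=179 R=25
Round 5 (k=38): L=25 R=14
Round 6 (k=6): L=14 R=66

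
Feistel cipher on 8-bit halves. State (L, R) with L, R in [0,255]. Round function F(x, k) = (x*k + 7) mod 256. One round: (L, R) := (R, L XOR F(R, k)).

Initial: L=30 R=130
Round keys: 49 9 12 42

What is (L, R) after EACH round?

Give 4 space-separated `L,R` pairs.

Round 1 (k=49): L=130 R=247
Round 2 (k=9): L=247 R=52
Round 3 (k=12): L=52 R=128
Round 4 (k=42): L=128 R=51

Answer: 130,247 247,52 52,128 128,51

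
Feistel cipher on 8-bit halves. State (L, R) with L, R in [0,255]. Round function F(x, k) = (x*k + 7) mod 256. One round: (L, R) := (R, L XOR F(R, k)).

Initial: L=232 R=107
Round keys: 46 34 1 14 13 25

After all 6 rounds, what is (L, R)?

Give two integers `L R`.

Answer: 136 250

Derivation:
Round 1 (k=46): L=107 R=169
Round 2 (k=34): L=169 R=18
Round 3 (k=1): L=18 R=176
Round 4 (k=14): L=176 R=181
Round 5 (k=13): L=181 R=136
Round 6 (k=25): L=136 R=250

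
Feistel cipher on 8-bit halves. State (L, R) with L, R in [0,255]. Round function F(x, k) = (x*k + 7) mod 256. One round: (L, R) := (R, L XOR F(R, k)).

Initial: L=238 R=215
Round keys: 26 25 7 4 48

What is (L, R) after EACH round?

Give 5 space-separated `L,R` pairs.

Answer: 215,51 51,213 213,233 233,126 126,78

Derivation:
Round 1 (k=26): L=215 R=51
Round 2 (k=25): L=51 R=213
Round 3 (k=7): L=213 R=233
Round 4 (k=4): L=233 R=126
Round 5 (k=48): L=126 R=78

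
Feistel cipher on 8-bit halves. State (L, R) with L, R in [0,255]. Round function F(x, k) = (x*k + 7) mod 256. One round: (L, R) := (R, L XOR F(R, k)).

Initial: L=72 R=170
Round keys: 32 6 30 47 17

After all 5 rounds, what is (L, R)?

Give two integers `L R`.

Answer: 2 247

Derivation:
Round 1 (k=32): L=170 R=15
Round 2 (k=6): L=15 R=203
Round 3 (k=30): L=203 R=222
Round 4 (k=47): L=222 R=2
Round 5 (k=17): L=2 R=247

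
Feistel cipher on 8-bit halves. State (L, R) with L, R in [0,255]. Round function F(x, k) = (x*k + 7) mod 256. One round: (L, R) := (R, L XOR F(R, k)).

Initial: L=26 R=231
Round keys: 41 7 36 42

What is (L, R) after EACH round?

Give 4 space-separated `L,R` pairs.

Answer: 231,28 28,44 44,43 43,57

Derivation:
Round 1 (k=41): L=231 R=28
Round 2 (k=7): L=28 R=44
Round 3 (k=36): L=44 R=43
Round 4 (k=42): L=43 R=57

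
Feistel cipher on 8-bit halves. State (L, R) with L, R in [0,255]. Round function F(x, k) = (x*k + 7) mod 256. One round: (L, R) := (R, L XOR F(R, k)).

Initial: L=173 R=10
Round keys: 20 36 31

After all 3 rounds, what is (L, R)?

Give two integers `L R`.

Answer: 197 128

Derivation:
Round 1 (k=20): L=10 R=98
Round 2 (k=36): L=98 R=197
Round 3 (k=31): L=197 R=128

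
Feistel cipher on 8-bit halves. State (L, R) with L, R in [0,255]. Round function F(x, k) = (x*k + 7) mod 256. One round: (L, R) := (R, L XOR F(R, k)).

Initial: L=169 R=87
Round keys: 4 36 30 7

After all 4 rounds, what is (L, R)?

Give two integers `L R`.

Round 1 (k=4): L=87 R=202
Round 2 (k=36): L=202 R=56
Round 3 (k=30): L=56 R=93
Round 4 (k=7): L=93 R=170

Answer: 93 170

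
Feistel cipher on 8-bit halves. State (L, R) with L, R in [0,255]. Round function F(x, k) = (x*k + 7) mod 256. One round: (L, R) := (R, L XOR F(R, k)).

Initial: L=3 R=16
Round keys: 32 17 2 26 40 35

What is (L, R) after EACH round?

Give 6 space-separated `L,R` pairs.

Answer: 16,4 4,91 91,185 185,138 138,46 46,219

Derivation:
Round 1 (k=32): L=16 R=4
Round 2 (k=17): L=4 R=91
Round 3 (k=2): L=91 R=185
Round 4 (k=26): L=185 R=138
Round 5 (k=40): L=138 R=46
Round 6 (k=35): L=46 R=219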